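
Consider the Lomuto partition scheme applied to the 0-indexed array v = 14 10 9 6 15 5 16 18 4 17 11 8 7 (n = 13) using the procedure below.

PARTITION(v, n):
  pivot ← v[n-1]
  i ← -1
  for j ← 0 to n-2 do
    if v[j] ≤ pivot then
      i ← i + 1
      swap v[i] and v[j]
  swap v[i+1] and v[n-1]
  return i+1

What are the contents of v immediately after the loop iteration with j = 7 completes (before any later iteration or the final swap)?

6 5 9 14 15 10 16 18 4 17 11 8 7

pivot=7, i=-1
j=0: 14>7, skip
j=1: 10>7, skip
j=2: 9>7, skip
j=3: 6≤7, i=0, swap(0,3) ⇒ 6 10 9 14 15 5 16 18 4 17 11 8 7
j=4: 15>7, skip
j=5: 5≤7, i=1, swap(1,5) ⇒ 6 5 9 14 15 10 16 18 4 17 11 8 7
j=6: 16>7, skip
j=7: 18>7, skip
(after j=7) v = 6 5 9 14 15 10 16 18 4 17 11 8 7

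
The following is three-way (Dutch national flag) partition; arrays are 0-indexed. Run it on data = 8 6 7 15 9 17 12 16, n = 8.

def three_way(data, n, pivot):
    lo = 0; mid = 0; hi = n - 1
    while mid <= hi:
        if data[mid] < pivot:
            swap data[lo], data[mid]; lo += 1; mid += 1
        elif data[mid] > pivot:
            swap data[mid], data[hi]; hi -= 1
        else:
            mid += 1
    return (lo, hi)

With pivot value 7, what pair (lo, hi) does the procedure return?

(1, 1)

lo=0 mid=0 hi=7
8>7: swap(0,7), hi=6 ⇒ 16 6 7 15 9 17 12 8
16>7: swap(0,6), hi=5 ⇒ 12 6 7 15 9 17 16 8
12>7: swap(0,5), hi=4 ⇒ 17 6 7 15 9 12 16 8
17>7: swap(0,4), hi=3 ⇒ 9 6 7 15 17 12 16 8
9>7: swap(0,3), hi=2 ⇒ 15 6 7 9 17 12 16 8
15>7: swap(0,2), hi=1 ⇒ 7 6 15 9 17 12 16 8
7=7: mid=1
6<7: swap(0,1), lo=1 mid=2 ⇒ 6 7 15 9 17 12 16 8
done. lo=1 hi=1; data=6 7 15 9 17 12 16 8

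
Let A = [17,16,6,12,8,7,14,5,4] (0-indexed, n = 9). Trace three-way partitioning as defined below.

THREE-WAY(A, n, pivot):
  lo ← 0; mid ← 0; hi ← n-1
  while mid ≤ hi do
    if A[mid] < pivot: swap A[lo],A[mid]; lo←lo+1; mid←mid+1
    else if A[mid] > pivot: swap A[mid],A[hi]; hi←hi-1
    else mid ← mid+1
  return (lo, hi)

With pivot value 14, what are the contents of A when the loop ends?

pivot = 14; lo=0, mid=0, hi=8
A[mid]=17>14: swap A[0],A[8]; hi=7 → [4,16,6,12,8,7,14,5,17]
A[mid]=4<14: swap A[0],A[0]; lo=1,mid=1 → [4,16,6,12,8,7,14,5,17]
A[mid]=16>14: swap A[1],A[7]; hi=6 → [4,5,6,12,8,7,14,16,17]
A[mid]=5<14: swap A[1],A[1]; lo=2,mid=2 → [4,5,6,12,8,7,14,16,17]
A[mid]=6<14: swap A[2],A[2]; lo=3,mid=3 → [4,5,6,12,8,7,14,16,17]
A[mid]=12<14: swap A[3],A[3]; lo=4,mid=4 → [4,5,6,12,8,7,14,16,17]
A[mid]=8<14: swap A[4],A[4]; lo=5,mid=5 → [4,5,6,12,8,7,14,16,17]
A[mid]=7<14: swap A[5],A[5]; lo=6,mid=6 → [4,5,6,12,8,7,14,16,17]
A[mid]=14=14: mid=7
end: lo=6, hi=6; A = [4,5,6,12,8,7,14,16,17]

[4,5,6,12,8,7,14,16,17]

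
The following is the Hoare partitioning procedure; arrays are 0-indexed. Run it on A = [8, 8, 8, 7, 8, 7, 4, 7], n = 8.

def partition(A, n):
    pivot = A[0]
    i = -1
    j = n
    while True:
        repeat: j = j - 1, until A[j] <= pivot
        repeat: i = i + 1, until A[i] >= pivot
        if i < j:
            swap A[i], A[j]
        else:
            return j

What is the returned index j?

pivot=8
j stops at 7 (7), i stops at 0 (8); swap ⇒ [7, 8, 8, 7, 8, 7, 4, 8]
j stops at 6 (4), i stops at 1 (8); swap ⇒ [7, 4, 8, 7, 8, 7, 8, 8]
j stops at 5 (7), i stops at 2 (8); swap ⇒ [7, 4, 7, 7, 8, 8, 8, 8]
j stops at 4, i stops at 4; i≥j ⇒ return 4. A=[7, 4, 7, 7, 8, 8, 8, 8]

4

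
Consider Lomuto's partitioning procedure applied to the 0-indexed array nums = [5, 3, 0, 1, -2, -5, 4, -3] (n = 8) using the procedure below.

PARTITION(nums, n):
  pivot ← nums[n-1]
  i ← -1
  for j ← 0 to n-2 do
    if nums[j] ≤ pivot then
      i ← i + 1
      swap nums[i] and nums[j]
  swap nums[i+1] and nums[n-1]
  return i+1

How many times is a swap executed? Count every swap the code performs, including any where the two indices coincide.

2

pivot = nums[7] = -3; i = -1
j=0: nums[0]=5 > -3 → no swap
j=1: nums[1]=3 > -3 → no swap
j=2: nums[2]=0 > -3 → no swap
j=3: nums[3]=1 > -3 → no swap
j=4: nums[4]=-2 > -3 → no swap
j=5: nums[5]=-5 ≤ -3 → i=0, swap nums[0],nums[5] → [-5, 3, 0, 1, -2, 5, 4, -3]
j=6: nums[6]=4 > -3 → no swap
final swap nums[1],nums[7] → [-5, -3, 0, 1, -2, 5, 4, 3]; return 1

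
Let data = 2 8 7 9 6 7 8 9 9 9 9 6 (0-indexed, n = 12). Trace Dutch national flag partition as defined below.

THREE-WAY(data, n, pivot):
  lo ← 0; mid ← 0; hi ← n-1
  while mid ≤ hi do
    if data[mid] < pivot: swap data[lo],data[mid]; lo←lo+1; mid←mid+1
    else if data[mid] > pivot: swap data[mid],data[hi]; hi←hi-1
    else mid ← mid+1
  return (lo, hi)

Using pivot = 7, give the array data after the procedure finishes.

2 6 6 7 7 8 9 9 9 9 9 8

pivot = 7; lo=0, mid=0, hi=11
data[mid]=2<7: swap data[0],data[0]; lo=1,mid=1 → 2 8 7 9 6 7 8 9 9 9 9 6
data[mid]=8>7: swap data[1],data[11]; hi=10 → 2 6 7 9 6 7 8 9 9 9 9 8
data[mid]=6<7: swap data[1],data[1]; lo=2,mid=2 → 2 6 7 9 6 7 8 9 9 9 9 8
data[mid]=7=7: mid=3
data[mid]=9>7: swap data[3],data[10]; hi=9 → 2 6 7 9 6 7 8 9 9 9 9 8
data[mid]=9>7: swap data[3],data[9]; hi=8 → 2 6 7 9 6 7 8 9 9 9 9 8
data[mid]=9>7: swap data[3],data[8]; hi=7 → 2 6 7 9 6 7 8 9 9 9 9 8
data[mid]=9>7: swap data[3],data[7]; hi=6 → 2 6 7 9 6 7 8 9 9 9 9 8
data[mid]=9>7: swap data[3],data[6]; hi=5 → 2 6 7 8 6 7 9 9 9 9 9 8
data[mid]=8>7: swap data[3],data[5]; hi=4 → 2 6 7 7 6 8 9 9 9 9 9 8
data[mid]=7=7: mid=4
data[mid]=6<7: swap data[2],data[4]; lo=3,mid=5 → 2 6 6 7 7 8 9 9 9 9 9 8
end: lo=3, hi=4; data = 2 6 6 7 7 8 9 9 9 9 9 8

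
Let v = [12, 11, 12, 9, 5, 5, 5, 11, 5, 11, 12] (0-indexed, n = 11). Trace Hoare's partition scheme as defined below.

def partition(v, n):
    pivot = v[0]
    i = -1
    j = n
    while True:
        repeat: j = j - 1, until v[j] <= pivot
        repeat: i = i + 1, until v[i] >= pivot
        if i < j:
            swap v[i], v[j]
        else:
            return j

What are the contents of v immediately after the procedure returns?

pivot = v[0] = 12; i = -1, j = 11
j→10 (v[10]=12≤12), i→0 (v[0]=12≥12); i<j, swap → [12, 11, 12, 9, 5, 5, 5, 11, 5, 11, 12]
j→9 (v[9]=11≤12), i→2 (v[2]=12≥12); i<j, swap → [12, 11, 11, 9, 5, 5, 5, 11, 5, 12, 12]
j→8, i→9; i≥j, return j=8. v = [12, 11, 11, 9, 5, 5, 5, 11, 5, 12, 12]

[12, 11, 11, 9, 5, 5, 5, 11, 5, 12, 12]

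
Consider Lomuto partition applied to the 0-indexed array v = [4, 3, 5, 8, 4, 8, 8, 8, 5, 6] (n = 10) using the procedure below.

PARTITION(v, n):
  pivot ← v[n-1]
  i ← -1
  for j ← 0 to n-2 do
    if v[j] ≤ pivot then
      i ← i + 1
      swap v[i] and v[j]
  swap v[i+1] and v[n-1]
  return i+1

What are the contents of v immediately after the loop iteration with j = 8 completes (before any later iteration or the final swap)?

pivot = v[9] = 6; i = -1
j=0: v[0]=4 ≤ 6 → i=0, swap v[0],v[0] (no change) → [4, 3, 5, 8, 4, 8, 8, 8, 5, 6]
j=1: v[1]=3 ≤ 6 → i=1, swap v[1],v[1] (no change) → [4, 3, 5, 8, 4, 8, 8, 8, 5, 6]
j=2: v[2]=5 ≤ 6 → i=2, swap v[2],v[2] (no change) → [4, 3, 5, 8, 4, 8, 8, 8, 5, 6]
j=3: v[3]=8 > 6 → no swap
j=4: v[4]=4 ≤ 6 → i=3, swap v[3],v[4] → [4, 3, 5, 4, 8, 8, 8, 8, 5, 6]
j=5: v[5]=8 > 6 → no swap
j=6: v[6]=8 > 6 → no swap
j=7: v[7]=8 > 6 → no swap
j=8: v[8]=5 ≤ 6 → i=4, swap v[4],v[8] → [4, 3, 5, 4, 5, 8, 8, 8, 8, 6]
(after j=8) v = [4, 3, 5, 4, 5, 8, 8, 8, 8, 6]

[4, 3, 5, 4, 5, 8, 8, 8, 8, 6]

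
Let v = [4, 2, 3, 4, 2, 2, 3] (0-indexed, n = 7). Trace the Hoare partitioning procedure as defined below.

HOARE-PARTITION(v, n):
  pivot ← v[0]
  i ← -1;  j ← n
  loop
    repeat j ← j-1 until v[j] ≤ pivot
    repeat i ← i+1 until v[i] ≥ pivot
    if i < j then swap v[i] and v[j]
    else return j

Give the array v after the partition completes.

[3, 2, 3, 2, 2, 4, 4]

pivot=4
j stops at 6 (3), i stops at 0 (4); swap ⇒ [3, 2, 3, 4, 2, 2, 4]
j stops at 5 (2), i stops at 3 (4); swap ⇒ [3, 2, 3, 2, 2, 4, 4]
j stops at 4, i stops at 5; i≥j ⇒ return 4. v=[3, 2, 3, 2, 2, 4, 4]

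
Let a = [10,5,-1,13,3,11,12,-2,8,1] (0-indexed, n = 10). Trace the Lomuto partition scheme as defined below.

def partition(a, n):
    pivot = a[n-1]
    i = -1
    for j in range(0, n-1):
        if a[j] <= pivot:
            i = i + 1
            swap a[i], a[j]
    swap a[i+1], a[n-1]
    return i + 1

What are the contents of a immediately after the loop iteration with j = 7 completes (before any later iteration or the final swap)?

pivot=1, i=-1
j=0: 10>1, skip
j=1: 5>1, skip
j=2: -1≤1, i=0, swap(0,2) ⇒ [-1,5,10,13,3,11,12,-2,8,1]
j=3: 13>1, skip
j=4: 3>1, skip
j=5: 11>1, skip
j=6: 12>1, skip
j=7: -2≤1, i=1, swap(1,7) ⇒ [-1,-2,10,13,3,11,12,5,8,1]
(after j=7) a = [-1,-2,10,13,3,11,12,5,8,1]

[-1,-2,10,13,3,11,12,5,8,1]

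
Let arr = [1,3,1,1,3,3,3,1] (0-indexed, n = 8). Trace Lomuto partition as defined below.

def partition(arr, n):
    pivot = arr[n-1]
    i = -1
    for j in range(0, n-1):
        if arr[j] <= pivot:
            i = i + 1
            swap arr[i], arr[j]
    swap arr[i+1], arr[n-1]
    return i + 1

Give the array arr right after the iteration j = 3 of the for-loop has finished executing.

[1,1,1,3,3,3,3,1]

pivot=1, i=-1
j=0: 1≤1, i=0, swap(0,0) ⇒ [1,3,1,1,3,3,3,1]
j=1: 3>1, skip
j=2: 1≤1, i=1, swap(1,2) ⇒ [1,1,3,1,3,3,3,1]
j=3: 1≤1, i=2, swap(2,3) ⇒ [1,1,1,3,3,3,3,1]
(after j=3) arr = [1,1,1,3,3,3,3,1]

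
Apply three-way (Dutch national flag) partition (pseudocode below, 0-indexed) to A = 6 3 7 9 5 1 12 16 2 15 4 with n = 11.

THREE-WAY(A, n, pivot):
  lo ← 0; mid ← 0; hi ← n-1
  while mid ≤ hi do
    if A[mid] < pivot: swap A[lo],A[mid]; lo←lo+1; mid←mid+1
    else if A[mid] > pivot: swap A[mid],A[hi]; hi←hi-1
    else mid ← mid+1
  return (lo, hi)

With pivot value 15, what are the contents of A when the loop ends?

lo=0 mid=0 hi=10
6<15: swap(0,0), lo=1 mid=1 ⇒ 6 3 7 9 5 1 12 16 2 15 4
3<15: swap(1,1), lo=2 mid=2 ⇒ 6 3 7 9 5 1 12 16 2 15 4
7<15: swap(2,2), lo=3 mid=3 ⇒ 6 3 7 9 5 1 12 16 2 15 4
9<15: swap(3,3), lo=4 mid=4 ⇒ 6 3 7 9 5 1 12 16 2 15 4
5<15: swap(4,4), lo=5 mid=5 ⇒ 6 3 7 9 5 1 12 16 2 15 4
1<15: swap(5,5), lo=6 mid=6 ⇒ 6 3 7 9 5 1 12 16 2 15 4
12<15: swap(6,6), lo=7 mid=7 ⇒ 6 3 7 9 5 1 12 16 2 15 4
16>15: swap(7,10), hi=9 ⇒ 6 3 7 9 5 1 12 4 2 15 16
4<15: swap(7,7), lo=8 mid=8 ⇒ 6 3 7 9 5 1 12 4 2 15 16
2<15: swap(8,8), lo=9 mid=9 ⇒ 6 3 7 9 5 1 12 4 2 15 16
15=15: mid=10
done. lo=9 hi=9; A=6 3 7 9 5 1 12 4 2 15 16

6 3 7 9 5 1 12 4 2 15 16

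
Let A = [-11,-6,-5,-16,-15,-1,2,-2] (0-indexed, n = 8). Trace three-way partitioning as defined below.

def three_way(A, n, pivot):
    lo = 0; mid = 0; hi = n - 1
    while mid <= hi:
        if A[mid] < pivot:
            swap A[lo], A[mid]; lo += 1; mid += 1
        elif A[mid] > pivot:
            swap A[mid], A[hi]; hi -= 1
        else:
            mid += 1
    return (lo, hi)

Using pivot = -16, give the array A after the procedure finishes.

[-16,-5,-6,-15,-1,2,-2,-11]

pivot = -16; lo=0, mid=0, hi=7
A[mid]=-11>-16: swap A[0],A[7]; hi=6 → [-2,-6,-5,-16,-15,-1,2,-11]
A[mid]=-2>-16: swap A[0],A[6]; hi=5 → [2,-6,-5,-16,-15,-1,-2,-11]
A[mid]=2>-16: swap A[0],A[5]; hi=4 → [-1,-6,-5,-16,-15,2,-2,-11]
A[mid]=-1>-16: swap A[0],A[4]; hi=3 → [-15,-6,-5,-16,-1,2,-2,-11]
A[mid]=-15>-16: swap A[0],A[3]; hi=2 → [-16,-6,-5,-15,-1,2,-2,-11]
A[mid]=-16=-16: mid=1
A[mid]=-6>-16: swap A[1],A[2]; hi=1 → [-16,-5,-6,-15,-1,2,-2,-11]
A[mid]=-5>-16: swap A[1],A[1]; hi=0 → [-16,-5,-6,-15,-1,2,-2,-11]
end: lo=0, hi=0; A = [-16,-5,-6,-15,-1,2,-2,-11]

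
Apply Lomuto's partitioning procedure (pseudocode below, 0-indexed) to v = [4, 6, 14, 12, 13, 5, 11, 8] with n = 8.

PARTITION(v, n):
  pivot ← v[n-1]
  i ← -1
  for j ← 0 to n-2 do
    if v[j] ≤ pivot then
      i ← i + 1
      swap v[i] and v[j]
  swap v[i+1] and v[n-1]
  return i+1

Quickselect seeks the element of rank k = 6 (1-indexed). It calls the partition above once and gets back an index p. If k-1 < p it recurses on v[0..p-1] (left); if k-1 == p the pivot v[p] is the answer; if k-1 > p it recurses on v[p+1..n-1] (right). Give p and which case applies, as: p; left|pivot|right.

3; right

pivot = v[7] = 8; i = -1
j=0: v[0]=4 ≤ 8 → i=0, swap v[0],v[0] (no change) → [4, 6, 14, 12, 13, 5, 11, 8]
j=1: v[1]=6 ≤ 8 → i=1, swap v[1],v[1] (no change) → [4, 6, 14, 12, 13, 5, 11, 8]
j=2: v[2]=14 > 8 → no swap
j=3: v[3]=12 > 8 → no swap
j=4: v[4]=13 > 8 → no swap
j=5: v[5]=5 ≤ 8 → i=2, swap v[2],v[5] → [4, 6, 5, 12, 13, 14, 11, 8]
j=6: v[6]=11 > 8 → no swap
final swap v[3],v[7] → [4, 6, 5, 8, 13, 14, 11, 12]; return 3
p = 3; k-1 = 5 > 3 ⇒ right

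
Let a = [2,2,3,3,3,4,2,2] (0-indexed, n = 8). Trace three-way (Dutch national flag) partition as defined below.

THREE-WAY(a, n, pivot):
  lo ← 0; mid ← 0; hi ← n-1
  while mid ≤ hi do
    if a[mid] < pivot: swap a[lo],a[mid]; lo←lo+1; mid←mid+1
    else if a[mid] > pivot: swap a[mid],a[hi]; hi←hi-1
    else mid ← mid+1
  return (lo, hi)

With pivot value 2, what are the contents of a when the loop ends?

[2,2,2,2,4,3,3,3]

pivot = 2; lo=0, mid=0, hi=7
a[mid]=2=2: mid=1
a[mid]=2=2: mid=2
a[mid]=3>2: swap a[2],a[7]; hi=6 → [2,2,2,3,3,4,2,3]
a[mid]=2=2: mid=3
a[mid]=3>2: swap a[3],a[6]; hi=5 → [2,2,2,2,3,4,3,3]
a[mid]=2=2: mid=4
a[mid]=3>2: swap a[4],a[5]; hi=4 → [2,2,2,2,4,3,3,3]
a[mid]=4>2: swap a[4],a[4]; hi=3 → [2,2,2,2,4,3,3,3]
end: lo=0, hi=3; a = [2,2,2,2,4,3,3,3]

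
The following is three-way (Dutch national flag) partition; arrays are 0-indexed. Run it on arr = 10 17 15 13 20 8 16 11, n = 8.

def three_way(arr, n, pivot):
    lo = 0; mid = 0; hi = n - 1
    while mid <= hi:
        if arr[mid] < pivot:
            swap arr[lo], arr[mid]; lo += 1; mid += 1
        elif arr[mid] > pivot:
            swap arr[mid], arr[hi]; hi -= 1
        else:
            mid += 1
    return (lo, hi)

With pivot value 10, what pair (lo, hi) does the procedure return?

lo=0 mid=0 hi=7
10=10: mid=1
17>10: swap(1,7), hi=6 ⇒ 10 11 15 13 20 8 16 17
11>10: swap(1,6), hi=5 ⇒ 10 16 15 13 20 8 11 17
16>10: swap(1,5), hi=4 ⇒ 10 8 15 13 20 16 11 17
8<10: swap(0,1), lo=1 mid=2 ⇒ 8 10 15 13 20 16 11 17
15>10: swap(2,4), hi=3 ⇒ 8 10 20 13 15 16 11 17
20>10: swap(2,3), hi=2 ⇒ 8 10 13 20 15 16 11 17
13>10: swap(2,2), hi=1 ⇒ 8 10 13 20 15 16 11 17
done. lo=1 hi=1; arr=8 10 13 20 15 16 11 17

(1, 1)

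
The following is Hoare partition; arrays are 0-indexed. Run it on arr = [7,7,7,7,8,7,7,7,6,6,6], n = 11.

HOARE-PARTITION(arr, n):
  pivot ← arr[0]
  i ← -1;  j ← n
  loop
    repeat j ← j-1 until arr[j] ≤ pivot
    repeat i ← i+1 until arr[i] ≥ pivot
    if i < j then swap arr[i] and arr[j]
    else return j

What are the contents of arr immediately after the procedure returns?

[6,6,6,7,7,7,8,7,7,7,7]

pivot = arr[0] = 7; i = -1, j = 11
j→10 (arr[10]=6≤7), i→0 (arr[0]=7≥7); i<j, swap → [6,7,7,7,8,7,7,7,6,6,7]
j→9 (arr[9]=6≤7), i→1 (arr[1]=7≥7); i<j, swap → [6,6,7,7,8,7,7,7,6,7,7]
j→8 (arr[8]=6≤7), i→2 (arr[2]=7≥7); i<j, swap → [6,6,6,7,8,7,7,7,7,7,7]
j→7 (arr[7]=7≤7), i→3 (arr[3]=7≥7); i<j, swap → [6,6,6,7,8,7,7,7,7,7,7]
j→6 (arr[6]=7≤7), i→4 (arr[4]=8≥7); i<j, swap → [6,6,6,7,7,7,8,7,7,7,7]
j→5, i→5; i≥j, return j=5. arr = [6,6,6,7,7,7,8,7,7,7,7]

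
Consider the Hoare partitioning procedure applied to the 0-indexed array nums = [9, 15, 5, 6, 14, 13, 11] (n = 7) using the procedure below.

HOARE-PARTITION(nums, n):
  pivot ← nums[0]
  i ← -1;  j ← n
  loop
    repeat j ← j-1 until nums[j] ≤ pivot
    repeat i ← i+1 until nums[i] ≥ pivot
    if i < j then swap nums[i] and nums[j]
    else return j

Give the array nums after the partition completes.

pivot = nums[0] = 9; i = -1, j = 7
j→3 (nums[3]=6≤9), i→0 (nums[0]=9≥9); i<j, swap → [6, 15, 5, 9, 14, 13, 11]
j→2 (nums[2]=5≤9), i→1 (nums[1]=15≥9); i<j, swap → [6, 5, 15, 9, 14, 13, 11]
j→1, i→2; i≥j, return j=1. nums = [6, 5, 15, 9, 14, 13, 11]

[6, 5, 15, 9, 14, 13, 11]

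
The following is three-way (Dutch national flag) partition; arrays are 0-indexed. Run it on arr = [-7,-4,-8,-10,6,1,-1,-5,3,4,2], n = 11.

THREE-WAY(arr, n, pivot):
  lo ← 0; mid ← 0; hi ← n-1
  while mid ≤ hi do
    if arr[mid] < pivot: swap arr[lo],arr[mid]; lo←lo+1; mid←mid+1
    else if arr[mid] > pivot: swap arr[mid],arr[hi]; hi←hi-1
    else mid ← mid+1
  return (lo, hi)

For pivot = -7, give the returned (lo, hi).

pivot = -7; lo=0, mid=0, hi=10
arr[mid]=-7=-7: mid=1
arr[mid]=-4>-7: swap arr[1],arr[10]; hi=9 → [-7,2,-8,-10,6,1,-1,-5,3,4,-4]
arr[mid]=2>-7: swap arr[1],arr[9]; hi=8 → [-7,4,-8,-10,6,1,-1,-5,3,2,-4]
arr[mid]=4>-7: swap arr[1],arr[8]; hi=7 → [-7,3,-8,-10,6,1,-1,-5,4,2,-4]
arr[mid]=3>-7: swap arr[1],arr[7]; hi=6 → [-7,-5,-8,-10,6,1,-1,3,4,2,-4]
arr[mid]=-5>-7: swap arr[1],arr[6]; hi=5 → [-7,-1,-8,-10,6,1,-5,3,4,2,-4]
arr[mid]=-1>-7: swap arr[1],arr[5]; hi=4 → [-7,1,-8,-10,6,-1,-5,3,4,2,-4]
arr[mid]=1>-7: swap arr[1],arr[4]; hi=3 → [-7,6,-8,-10,1,-1,-5,3,4,2,-4]
arr[mid]=6>-7: swap arr[1],arr[3]; hi=2 → [-7,-10,-8,6,1,-1,-5,3,4,2,-4]
arr[mid]=-10<-7: swap arr[0],arr[1]; lo=1,mid=2 → [-10,-7,-8,6,1,-1,-5,3,4,2,-4]
arr[mid]=-8<-7: swap arr[1],arr[2]; lo=2,mid=3 → [-10,-8,-7,6,1,-1,-5,3,4,2,-4]
end: lo=2, hi=2; arr = [-10,-8,-7,6,1,-1,-5,3,4,2,-4]

(2, 2)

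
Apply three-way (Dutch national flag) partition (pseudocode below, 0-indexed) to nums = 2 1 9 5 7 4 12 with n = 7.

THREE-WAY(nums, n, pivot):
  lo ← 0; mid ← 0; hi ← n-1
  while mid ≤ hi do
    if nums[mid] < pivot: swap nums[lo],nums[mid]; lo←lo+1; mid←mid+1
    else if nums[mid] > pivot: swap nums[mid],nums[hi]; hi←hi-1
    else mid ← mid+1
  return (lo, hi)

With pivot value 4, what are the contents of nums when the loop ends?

pivot = 4; lo=0, mid=0, hi=6
nums[mid]=2<4: swap nums[0],nums[0]; lo=1,mid=1 → 2 1 9 5 7 4 12
nums[mid]=1<4: swap nums[1],nums[1]; lo=2,mid=2 → 2 1 9 5 7 4 12
nums[mid]=9>4: swap nums[2],nums[6]; hi=5 → 2 1 12 5 7 4 9
nums[mid]=12>4: swap nums[2],nums[5]; hi=4 → 2 1 4 5 7 12 9
nums[mid]=4=4: mid=3
nums[mid]=5>4: swap nums[3],nums[4]; hi=3 → 2 1 4 7 5 12 9
nums[mid]=7>4: swap nums[3],nums[3]; hi=2 → 2 1 4 7 5 12 9
end: lo=2, hi=2; nums = 2 1 4 7 5 12 9

2 1 4 7 5 12 9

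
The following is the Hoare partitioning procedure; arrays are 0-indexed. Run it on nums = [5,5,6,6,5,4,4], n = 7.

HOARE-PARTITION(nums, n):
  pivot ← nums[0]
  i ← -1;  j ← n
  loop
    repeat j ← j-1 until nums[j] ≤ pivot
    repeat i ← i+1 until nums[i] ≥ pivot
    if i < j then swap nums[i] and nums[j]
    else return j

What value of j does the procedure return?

2

pivot = nums[0] = 5; i = -1, j = 7
j→6 (nums[6]=4≤5), i→0 (nums[0]=5≥5); i<j, swap → [4,5,6,6,5,4,5]
j→5 (nums[5]=4≤5), i→1 (nums[1]=5≥5); i<j, swap → [4,4,6,6,5,5,5]
j→4 (nums[4]=5≤5), i→2 (nums[2]=6≥5); i<j, swap → [4,4,5,6,6,5,5]
j→2, i→3; i≥j, return j=2. nums = [4,4,5,6,6,5,5]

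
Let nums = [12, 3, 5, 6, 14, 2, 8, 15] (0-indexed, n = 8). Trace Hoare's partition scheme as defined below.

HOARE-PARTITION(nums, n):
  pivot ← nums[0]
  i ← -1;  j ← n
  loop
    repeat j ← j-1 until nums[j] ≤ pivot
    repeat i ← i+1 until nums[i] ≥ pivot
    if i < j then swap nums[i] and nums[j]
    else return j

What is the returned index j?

pivot = nums[0] = 12; i = -1, j = 8
j→6 (nums[6]=8≤12), i→0 (nums[0]=12≥12); i<j, swap → [8, 3, 5, 6, 14, 2, 12, 15]
j→5 (nums[5]=2≤12), i→4 (nums[4]=14≥12); i<j, swap → [8, 3, 5, 6, 2, 14, 12, 15]
j→4, i→5; i≥j, return j=4. nums = [8, 3, 5, 6, 2, 14, 12, 15]

4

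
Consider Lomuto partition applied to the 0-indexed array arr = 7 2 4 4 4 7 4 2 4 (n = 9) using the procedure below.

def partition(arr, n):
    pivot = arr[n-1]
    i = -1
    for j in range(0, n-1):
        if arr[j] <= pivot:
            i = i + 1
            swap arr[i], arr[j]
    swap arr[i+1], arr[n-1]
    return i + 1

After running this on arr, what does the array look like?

pivot=4, i=-1
j=0: 7>4, skip
j=1: 2≤4, i=0, swap(0,1) ⇒ 2 7 4 4 4 7 4 2 4
j=2: 4≤4, i=1, swap(1,2) ⇒ 2 4 7 4 4 7 4 2 4
j=3: 4≤4, i=2, swap(2,3) ⇒ 2 4 4 7 4 7 4 2 4
j=4: 4≤4, i=3, swap(3,4) ⇒ 2 4 4 4 7 7 4 2 4
j=5: 7>4, skip
j=6: 4≤4, i=4, swap(4,6) ⇒ 2 4 4 4 4 7 7 2 4
j=7: 2≤4, i=5, swap(5,7) ⇒ 2 4 4 4 4 2 7 7 4
swap(6,8) ⇒ 2 4 4 4 4 2 4 7 7; return 6

2 4 4 4 4 2 4 7 7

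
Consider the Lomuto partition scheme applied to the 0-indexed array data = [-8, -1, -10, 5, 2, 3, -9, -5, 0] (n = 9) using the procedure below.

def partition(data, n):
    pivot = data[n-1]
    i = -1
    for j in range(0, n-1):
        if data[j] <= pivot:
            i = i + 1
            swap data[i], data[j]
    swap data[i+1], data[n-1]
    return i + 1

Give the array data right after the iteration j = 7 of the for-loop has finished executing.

[-8, -1, -10, -9, -5, 3, 5, 2, 0]

pivot=0, i=-1
j=0: -8≤0, i=0, swap(0,0) ⇒ [-8, -1, -10, 5, 2, 3, -9, -5, 0]
j=1: -1≤0, i=1, swap(1,1) ⇒ [-8, -1, -10, 5, 2, 3, -9, -5, 0]
j=2: -10≤0, i=2, swap(2,2) ⇒ [-8, -1, -10, 5, 2, 3, -9, -5, 0]
j=3: 5>0, skip
j=4: 2>0, skip
j=5: 3>0, skip
j=6: -9≤0, i=3, swap(3,6) ⇒ [-8, -1, -10, -9, 2, 3, 5, -5, 0]
j=7: -5≤0, i=4, swap(4,7) ⇒ [-8, -1, -10, -9, -5, 3, 5, 2, 0]
(after j=7) data = [-8, -1, -10, -9, -5, 3, 5, 2, 0]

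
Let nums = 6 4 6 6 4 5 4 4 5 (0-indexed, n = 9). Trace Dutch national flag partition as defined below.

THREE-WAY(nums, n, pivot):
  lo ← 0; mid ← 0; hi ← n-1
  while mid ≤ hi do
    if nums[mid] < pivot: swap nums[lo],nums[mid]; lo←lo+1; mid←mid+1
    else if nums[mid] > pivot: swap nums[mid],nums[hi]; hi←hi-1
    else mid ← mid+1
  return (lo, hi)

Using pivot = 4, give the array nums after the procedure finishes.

pivot = 4; lo=0, mid=0, hi=8
nums[mid]=6>4: swap nums[0],nums[8]; hi=7 → 5 4 6 6 4 5 4 4 6
nums[mid]=5>4: swap nums[0],nums[7]; hi=6 → 4 4 6 6 4 5 4 5 6
nums[mid]=4=4: mid=1
nums[mid]=4=4: mid=2
nums[mid]=6>4: swap nums[2],nums[6]; hi=5 → 4 4 4 6 4 5 6 5 6
nums[mid]=4=4: mid=3
nums[mid]=6>4: swap nums[3],nums[5]; hi=4 → 4 4 4 5 4 6 6 5 6
nums[mid]=5>4: swap nums[3],nums[4]; hi=3 → 4 4 4 4 5 6 6 5 6
nums[mid]=4=4: mid=4
end: lo=0, hi=3; nums = 4 4 4 4 5 6 6 5 6

4 4 4 4 5 6 6 5 6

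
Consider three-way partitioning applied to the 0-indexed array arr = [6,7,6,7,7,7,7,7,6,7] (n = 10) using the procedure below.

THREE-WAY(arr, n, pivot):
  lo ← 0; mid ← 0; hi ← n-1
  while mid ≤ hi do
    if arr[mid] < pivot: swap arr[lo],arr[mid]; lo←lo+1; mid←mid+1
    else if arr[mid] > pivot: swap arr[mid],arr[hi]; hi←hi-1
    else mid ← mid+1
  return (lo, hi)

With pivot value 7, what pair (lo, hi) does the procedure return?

(3, 9)

lo=0 mid=0 hi=9
6<7: swap(0,0), lo=1 mid=1 ⇒ [6,7,6,7,7,7,7,7,6,7]
7=7: mid=2
6<7: swap(1,2), lo=2 mid=3 ⇒ [6,6,7,7,7,7,7,7,6,7]
7=7: mid=4
7=7: mid=5
7=7: mid=6
7=7: mid=7
7=7: mid=8
6<7: swap(2,8), lo=3 mid=9 ⇒ [6,6,6,7,7,7,7,7,7,7]
7=7: mid=10
done. lo=3 hi=9; arr=[6,6,6,7,7,7,7,7,7,7]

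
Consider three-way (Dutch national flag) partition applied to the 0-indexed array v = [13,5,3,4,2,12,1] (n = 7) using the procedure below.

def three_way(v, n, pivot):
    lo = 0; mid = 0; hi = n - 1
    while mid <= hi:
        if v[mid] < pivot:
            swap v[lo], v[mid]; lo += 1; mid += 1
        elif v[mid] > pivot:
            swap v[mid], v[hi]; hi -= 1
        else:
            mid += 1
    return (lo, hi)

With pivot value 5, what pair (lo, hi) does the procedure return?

(4, 4)

lo=0 mid=0 hi=6
13>5: swap(0,6), hi=5 ⇒ [1,5,3,4,2,12,13]
1<5: swap(0,0), lo=1 mid=1 ⇒ [1,5,3,4,2,12,13]
5=5: mid=2
3<5: swap(1,2), lo=2 mid=3 ⇒ [1,3,5,4,2,12,13]
4<5: swap(2,3), lo=3 mid=4 ⇒ [1,3,4,5,2,12,13]
2<5: swap(3,4), lo=4 mid=5 ⇒ [1,3,4,2,5,12,13]
12>5: swap(5,5), hi=4 ⇒ [1,3,4,2,5,12,13]
done. lo=4 hi=4; v=[1,3,4,2,5,12,13]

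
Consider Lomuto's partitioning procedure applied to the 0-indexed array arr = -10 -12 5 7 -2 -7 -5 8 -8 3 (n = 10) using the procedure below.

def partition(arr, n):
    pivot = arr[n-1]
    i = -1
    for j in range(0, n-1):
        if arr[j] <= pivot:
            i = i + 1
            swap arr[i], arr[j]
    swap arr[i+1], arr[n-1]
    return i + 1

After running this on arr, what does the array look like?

pivot = arr[9] = 3; i = -1
j=0: arr[0]=-10 ≤ 3 → i=0, swap arr[0],arr[0] (no change) → -10 -12 5 7 -2 -7 -5 8 -8 3
j=1: arr[1]=-12 ≤ 3 → i=1, swap arr[1],arr[1] (no change) → -10 -12 5 7 -2 -7 -5 8 -8 3
j=2: arr[2]=5 > 3 → no swap
j=3: arr[3]=7 > 3 → no swap
j=4: arr[4]=-2 ≤ 3 → i=2, swap arr[2],arr[4] → -10 -12 -2 7 5 -7 -5 8 -8 3
j=5: arr[5]=-7 ≤ 3 → i=3, swap arr[3],arr[5] → -10 -12 -2 -7 5 7 -5 8 -8 3
j=6: arr[6]=-5 ≤ 3 → i=4, swap arr[4],arr[6] → -10 -12 -2 -7 -5 7 5 8 -8 3
j=7: arr[7]=8 > 3 → no swap
j=8: arr[8]=-8 ≤ 3 → i=5, swap arr[5],arr[8] → -10 -12 -2 -7 -5 -8 5 8 7 3
final swap arr[6],arr[9] → -10 -12 -2 -7 -5 -8 3 8 7 5; return 6

-10 -12 -2 -7 -5 -8 3 8 7 5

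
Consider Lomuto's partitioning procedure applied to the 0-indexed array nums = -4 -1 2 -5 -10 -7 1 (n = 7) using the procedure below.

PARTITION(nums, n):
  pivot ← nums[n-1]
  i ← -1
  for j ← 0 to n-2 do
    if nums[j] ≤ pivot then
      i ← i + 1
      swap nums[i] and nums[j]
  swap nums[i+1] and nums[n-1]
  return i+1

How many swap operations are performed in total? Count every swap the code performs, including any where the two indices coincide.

6

pivot=1, i=-1
j=0: -4≤1, i=0, swap(0,0) ⇒ -4 -1 2 -5 -10 -7 1
j=1: -1≤1, i=1, swap(1,1) ⇒ -4 -1 2 -5 -10 -7 1
j=2: 2>1, skip
j=3: -5≤1, i=2, swap(2,3) ⇒ -4 -1 -5 2 -10 -7 1
j=4: -10≤1, i=3, swap(3,4) ⇒ -4 -1 -5 -10 2 -7 1
j=5: -7≤1, i=4, swap(4,5) ⇒ -4 -1 -5 -10 -7 2 1
swap(5,6) ⇒ -4 -1 -5 -10 -7 1 2; return 5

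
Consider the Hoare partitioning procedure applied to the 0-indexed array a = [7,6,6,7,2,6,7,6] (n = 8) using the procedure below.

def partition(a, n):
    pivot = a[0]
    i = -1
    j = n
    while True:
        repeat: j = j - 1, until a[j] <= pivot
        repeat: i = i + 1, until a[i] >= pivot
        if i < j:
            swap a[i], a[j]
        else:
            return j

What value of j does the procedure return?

pivot = a[0] = 7; i = -1, j = 8
j→7 (a[7]=6≤7), i→0 (a[0]=7≥7); i<j, swap → [6,6,6,7,2,6,7,7]
j→6 (a[6]=7≤7), i→3 (a[3]=7≥7); i<j, swap → [6,6,6,7,2,6,7,7]
j→5, i→6; i≥j, return j=5. a = [6,6,6,7,2,6,7,7]

5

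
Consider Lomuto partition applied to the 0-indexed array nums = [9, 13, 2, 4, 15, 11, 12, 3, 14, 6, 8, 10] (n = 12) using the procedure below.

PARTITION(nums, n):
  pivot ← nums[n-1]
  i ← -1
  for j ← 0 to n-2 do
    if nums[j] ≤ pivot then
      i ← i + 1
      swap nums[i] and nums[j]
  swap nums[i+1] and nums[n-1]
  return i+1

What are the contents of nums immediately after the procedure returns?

[9, 2, 4, 3, 6, 8, 10, 13, 14, 15, 11, 12]

pivot = nums[11] = 10; i = -1
j=0: nums[0]=9 ≤ 10 → i=0, swap nums[0],nums[0] (no change) → [9, 13, 2, 4, 15, 11, 12, 3, 14, 6, 8, 10]
j=1: nums[1]=13 > 10 → no swap
j=2: nums[2]=2 ≤ 10 → i=1, swap nums[1],nums[2] → [9, 2, 13, 4, 15, 11, 12, 3, 14, 6, 8, 10]
j=3: nums[3]=4 ≤ 10 → i=2, swap nums[2],nums[3] → [9, 2, 4, 13, 15, 11, 12, 3, 14, 6, 8, 10]
j=4: nums[4]=15 > 10 → no swap
j=5: nums[5]=11 > 10 → no swap
j=6: nums[6]=12 > 10 → no swap
j=7: nums[7]=3 ≤ 10 → i=3, swap nums[3],nums[7] → [9, 2, 4, 3, 15, 11, 12, 13, 14, 6, 8, 10]
j=8: nums[8]=14 > 10 → no swap
j=9: nums[9]=6 ≤ 10 → i=4, swap nums[4],nums[9] → [9, 2, 4, 3, 6, 11, 12, 13, 14, 15, 8, 10]
j=10: nums[10]=8 ≤ 10 → i=5, swap nums[5],nums[10] → [9, 2, 4, 3, 6, 8, 12, 13, 14, 15, 11, 10]
final swap nums[6],nums[11] → [9, 2, 4, 3, 6, 8, 10, 13, 14, 15, 11, 12]; return 6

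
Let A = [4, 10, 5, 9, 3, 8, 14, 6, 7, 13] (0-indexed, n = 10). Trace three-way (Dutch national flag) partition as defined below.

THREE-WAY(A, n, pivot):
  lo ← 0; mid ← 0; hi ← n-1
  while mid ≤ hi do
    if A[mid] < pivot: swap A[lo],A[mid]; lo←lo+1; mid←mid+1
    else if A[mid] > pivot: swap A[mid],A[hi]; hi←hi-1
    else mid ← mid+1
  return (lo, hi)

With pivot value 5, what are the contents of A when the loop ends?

[4, 3, 5, 9, 8, 14, 6, 7, 13, 10]

lo=0 mid=0 hi=9
4<5: swap(0,0), lo=1 mid=1 ⇒ [4, 10, 5, 9, 3, 8, 14, 6, 7, 13]
10>5: swap(1,9), hi=8 ⇒ [4, 13, 5, 9, 3, 8, 14, 6, 7, 10]
13>5: swap(1,8), hi=7 ⇒ [4, 7, 5, 9, 3, 8, 14, 6, 13, 10]
7>5: swap(1,7), hi=6 ⇒ [4, 6, 5, 9, 3, 8, 14, 7, 13, 10]
6>5: swap(1,6), hi=5 ⇒ [4, 14, 5, 9, 3, 8, 6, 7, 13, 10]
14>5: swap(1,5), hi=4 ⇒ [4, 8, 5, 9, 3, 14, 6, 7, 13, 10]
8>5: swap(1,4), hi=3 ⇒ [4, 3, 5, 9, 8, 14, 6, 7, 13, 10]
3<5: swap(1,1), lo=2 mid=2 ⇒ [4, 3, 5, 9, 8, 14, 6, 7, 13, 10]
5=5: mid=3
9>5: swap(3,3), hi=2 ⇒ [4, 3, 5, 9, 8, 14, 6, 7, 13, 10]
done. lo=2 hi=2; A=[4, 3, 5, 9, 8, 14, 6, 7, 13, 10]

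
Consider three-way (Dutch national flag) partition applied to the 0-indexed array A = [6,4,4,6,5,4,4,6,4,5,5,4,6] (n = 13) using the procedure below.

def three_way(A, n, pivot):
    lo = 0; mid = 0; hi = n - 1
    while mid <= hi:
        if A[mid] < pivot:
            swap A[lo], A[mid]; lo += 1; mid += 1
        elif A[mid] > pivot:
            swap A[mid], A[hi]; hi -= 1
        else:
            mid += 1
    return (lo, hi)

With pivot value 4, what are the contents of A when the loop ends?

lo=0 mid=0 hi=12
6>4: swap(0,12), hi=11 ⇒ [6,4,4,6,5,4,4,6,4,5,5,4,6]
6>4: swap(0,11), hi=10 ⇒ [4,4,4,6,5,4,4,6,4,5,5,6,6]
4=4: mid=1
4=4: mid=2
4=4: mid=3
6>4: swap(3,10), hi=9 ⇒ [4,4,4,5,5,4,4,6,4,5,6,6,6]
5>4: swap(3,9), hi=8 ⇒ [4,4,4,5,5,4,4,6,4,5,6,6,6]
5>4: swap(3,8), hi=7 ⇒ [4,4,4,4,5,4,4,6,5,5,6,6,6]
4=4: mid=4
5>4: swap(4,7), hi=6 ⇒ [4,4,4,4,6,4,4,5,5,5,6,6,6]
6>4: swap(4,6), hi=5 ⇒ [4,4,4,4,4,4,6,5,5,5,6,6,6]
4=4: mid=5
4=4: mid=6
done. lo=0 hi=5; A=[4,4,4,4,4,4,6,5,5,5,6,6,6]

[4,4,4,4,4,4,6,5,5,5,6,6,6]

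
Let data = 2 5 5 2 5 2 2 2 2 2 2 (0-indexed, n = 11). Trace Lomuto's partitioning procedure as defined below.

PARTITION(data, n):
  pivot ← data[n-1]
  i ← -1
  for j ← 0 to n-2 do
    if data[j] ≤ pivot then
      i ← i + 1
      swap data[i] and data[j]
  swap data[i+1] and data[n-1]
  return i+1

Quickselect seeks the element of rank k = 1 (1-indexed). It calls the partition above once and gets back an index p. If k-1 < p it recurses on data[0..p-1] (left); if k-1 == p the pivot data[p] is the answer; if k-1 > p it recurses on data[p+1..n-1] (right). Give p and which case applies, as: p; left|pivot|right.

7; left

pivot=2, i=-1
j=0: 2≤2, i=0, swap(0,0) ⇒ 2 5 5 2 5 2 2 2 2 2 2
j=1: 5>2, skip
j=2: 5>2, skip
j=3: 2≤2, i=1, swap(1,3) ⇒ 2 2 5 5 5 2 2 2 2 2 2
j=4: 5>2, skip
j=5: 2≤2, i=2, swap(2,5) ⇒ 2 2 2 5 5 5 2 2 2 2 2
j=6: 2≤2, i=3, swap(3,6) ⇒ 2 2 2 2 5 5 5 2 2 2 2
j=7: 2≤2, i=4, swap(4,7) ⇒ 2 2 2 2 2 5 5 5 2 2 2
j=8: 2≤2, i=5, swap(5,8) ⇒ 2 2 2 2 2 2 5 5 5 2 2
j=9: 2≤2, i=6, swap(6,9) ⇒ 2 2 2 2 2 2 2 5 5 5 2
swap(7,10) ⇒ 2 2 2 2 2 2 2 2 5 5 5; return 7
p = 7; k-1 = 0 < 7 ⇒ left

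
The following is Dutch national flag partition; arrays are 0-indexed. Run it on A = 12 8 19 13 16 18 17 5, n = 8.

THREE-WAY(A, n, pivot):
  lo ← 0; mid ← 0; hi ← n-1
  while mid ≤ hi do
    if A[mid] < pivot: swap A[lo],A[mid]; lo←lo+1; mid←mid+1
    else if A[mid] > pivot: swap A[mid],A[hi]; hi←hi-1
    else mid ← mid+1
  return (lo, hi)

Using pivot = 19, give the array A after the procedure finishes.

12 8 13 16 18 17 5 19

pivot = 19; lo=0, mid=0, hi=7
A[mid]=12<19: swap A[0],A[0]; lo=1,mid=1 → 12 8 19 13 16 18 17 5
A[mid]=8<19: swap A[1],A[1]; lo=2,mid=2 → 12 8 19 13 16 18 17 5
A[mid]=19=19: mid=3
A[mid]=13<19: swap A[2],A[3]; lo=3,mid=4 → 12 8 13 19 16 18 17 5
A[mid]=16<19: swap A[3],A[4]; lo=4,mid=5 → 12 8 13 16 19 18 17 5
A[mid]=18<19: swap A[4],A[5]; lo=5,mid=6 → 12 8 13 16 18 19 17 5
A[mid]=17<19: swap A[5],A[6]; lo=6,mid=7 → 12 8 13 16 18 17 19 5
A[mid]=5<19: swap A[6],A[7]; lo=7,mid=8 → 12 8 13 16 18 17 5 19
end: lo=7, hi=7; A = 12 8 13 16 18 17 5 19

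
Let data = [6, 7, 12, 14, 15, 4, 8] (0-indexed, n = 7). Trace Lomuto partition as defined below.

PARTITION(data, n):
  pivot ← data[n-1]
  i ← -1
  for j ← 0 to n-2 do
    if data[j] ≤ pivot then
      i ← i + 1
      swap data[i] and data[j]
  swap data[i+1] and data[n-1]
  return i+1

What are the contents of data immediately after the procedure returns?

pivot=8, i=-1
j=0: 6≤8, i=0, swap(0,0) ⇒ [6, 7, 12, 14, 15, 4, 8]
j=1: 7≤8, i=1, swap(1,1) ⇒ [6, 7, 12, 14, 15, 4, 8]
j=2: 12>8, skip
j=3: 14>8, skip
j=4: 15>8, skip
j=5: 4≤8, i=2, swap(2,5) ⇒ [6, 7, 4, 14, 15, 12, 8]
swap(3,6) ⇒ [6, 7, 4, 8, 15, 12, 14]; return 3

[6, 7, 4, 8, 15, 12, 14]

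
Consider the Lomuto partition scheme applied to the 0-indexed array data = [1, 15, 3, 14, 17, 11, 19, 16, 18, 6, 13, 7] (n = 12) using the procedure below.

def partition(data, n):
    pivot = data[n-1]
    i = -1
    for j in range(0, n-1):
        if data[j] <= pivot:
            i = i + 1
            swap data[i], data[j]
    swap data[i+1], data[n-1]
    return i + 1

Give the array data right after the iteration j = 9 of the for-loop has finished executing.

[1, 3, 6, 14, 17, 11, 19, 16, 18, 15, 13, 7]

pivot=7, i=-1
j=0: 1≤7, i=0, swap(0,0) ⇒ [1, 15, 3, 14, 17, 11, 19, 16, 18, 6, 13, 7]
j=1: 15>7, skip
j=2: 3≤7, i=1, swap(1,2) ⇒ [1, 3, 15, 14, 17, 11, 19, 16, 18, 6, 13, 7]
j=3: 14>7, skip
j=4: 17>7, skip
j=5: 11>7, skip
j=6: 19>7, skip
j=7: 16>7, skip
j=8: 18>7, skip
j=9: 6≤7, i=2, swap(2,9) ⇒ [1, 3, 6, 14, 17, 11, 19, 16, 18, 15, 13, 7]
(after j=9) data = [1, 3, 6, 14, 17, 11, 19, 16, 18, 15, 13, 7]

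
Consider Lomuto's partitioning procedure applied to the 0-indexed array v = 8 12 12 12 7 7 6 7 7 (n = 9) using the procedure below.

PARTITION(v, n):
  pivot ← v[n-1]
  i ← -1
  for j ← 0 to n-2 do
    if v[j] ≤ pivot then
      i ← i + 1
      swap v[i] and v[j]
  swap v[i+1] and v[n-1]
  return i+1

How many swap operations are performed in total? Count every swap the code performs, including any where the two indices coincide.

pivot = v[8] = 7; i = -1
j=0: v[0]=8 > 7 → no swap
j=1: v[1]=12 > 7 → no swap
j=2: v[2]=12 > 7 → no swap
j=3: v[3]=12 > 7 → no swap
j=4: v[4]=7 ≤ 7 → i=0, swap v[0],v[4] → 7 12 12 12 8 7 6 7 7
j=5: v[5]=7 ≤ 7 → i=1, swap v[1],v[5] → 7 7 12 12 8 12 6 7 7
j=6: v[6]=6 ≤ 7 → i=2, swap v[2],v[6] → 7 7 6 12 8 12 12 7 7
j=7: v[7]=7 ≤ 7 → i=3, swap v[3],v[7] → 7 7 6 7 8 12 12 12 7
final swap v[4],v[8] → 7 7 6 7 7 12 12 12 8; return 4

5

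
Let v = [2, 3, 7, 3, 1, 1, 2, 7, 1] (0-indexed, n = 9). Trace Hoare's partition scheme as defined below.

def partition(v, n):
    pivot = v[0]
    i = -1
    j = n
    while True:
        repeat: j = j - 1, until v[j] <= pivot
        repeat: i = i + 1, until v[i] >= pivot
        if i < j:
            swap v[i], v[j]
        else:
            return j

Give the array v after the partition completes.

[1, 2, 1, 1, 3, 7, 3, 7, 2]

pivot=2
j stops at 8 (1), i stops at 0 (2); swap ⇒ [1, 3, 7, 3, 1, 1, 2, 7, 2]
j stops at 6 (2), i stops at 1 (3); swap ⇒ [1, 2, 7, 3, 1, 1, 3, 7, 2]
j stops at 5 (1), i stops at 2 (7); swap ⇒ [1, 2, 1, 3, 1, 7, 3, 7, 2]
j stops at 4 (1), i stops at 3 (3); swap ⇒ [1, 2, 1, 1, 3, 7, 3, 7, 2]
j stops at 3, i stops at 4; i≥j ⇒ return 3. v=[1, 2, 1, 1, 3, 7, 3, 7, 2]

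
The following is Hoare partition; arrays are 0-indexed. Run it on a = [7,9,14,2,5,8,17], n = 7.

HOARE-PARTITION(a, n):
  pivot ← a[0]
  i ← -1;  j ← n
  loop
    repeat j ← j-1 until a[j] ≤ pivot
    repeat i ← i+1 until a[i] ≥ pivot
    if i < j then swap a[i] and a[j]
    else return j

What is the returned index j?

1

pivot=7
j stops at 4 (5), i stops at 0 (7); swap ⇒ [5,9,14,2,7,8,17]
j stops at 3 (2), i stops at 1 (9); swap ⇒ [5,2,14,9,7,8,17]
j stops at 1, i stops at 2; i≥j ⇒ return 1. a=[5,2,14,9,7,8,17]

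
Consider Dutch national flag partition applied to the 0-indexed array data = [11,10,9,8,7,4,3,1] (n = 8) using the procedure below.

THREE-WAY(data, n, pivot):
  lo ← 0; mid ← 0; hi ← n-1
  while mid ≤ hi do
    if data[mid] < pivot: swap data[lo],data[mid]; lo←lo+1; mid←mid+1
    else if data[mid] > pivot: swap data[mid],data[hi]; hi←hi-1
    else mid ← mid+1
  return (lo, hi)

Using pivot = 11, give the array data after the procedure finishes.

pivot = 11; lo=0, mid=0, hi=7
data[mid]=11=11: mid=1
data[mid]=10<11: swap data[0],data[1]; lo=1,mid=2 → [10,11,9,8,7,4,3,1]
data[mid]=9<11: swap data[1],data[2]; lo=2,mid=3 → [10,9,11,8,7,4,3,1]
data[mid]=8<11: swap data[2],data[3]; lo=3,mid=4 → [10,9,8,11,7,4,3,1]
data[mid]=7<11: swap data[3],data[4]; lo=4,mid=5 → [10,9,8,7,11,4,3,1]
data[mid]=4<11: swap data[4],data[5]; lo=5,mid=6 → [10,9,8,7,4,11,3,1]
data[mid]=3<11: swap data[5],data[6]; lo=6,mid=7 → [10,9,8,7,4,3,11,1]
data[mid]=1<11: swap data[6],data[7]; lo=7,mid=8 → [10,9,8,7,4,3,1,11]
end: lo=7, hi=7; data = [10,9,8,7,4,3,1,11]

[10,9,8,7,4,3,1,11]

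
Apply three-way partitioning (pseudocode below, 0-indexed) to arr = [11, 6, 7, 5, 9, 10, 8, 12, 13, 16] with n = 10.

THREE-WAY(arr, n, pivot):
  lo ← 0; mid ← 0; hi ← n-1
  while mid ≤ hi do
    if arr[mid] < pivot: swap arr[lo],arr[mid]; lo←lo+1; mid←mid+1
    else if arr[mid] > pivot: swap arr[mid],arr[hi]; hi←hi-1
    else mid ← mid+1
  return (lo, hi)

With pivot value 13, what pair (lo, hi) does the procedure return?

lo=0 mid=0 hi=9
11<13: swap(0,0), lo=1 mid=1 ⇒ [11, 6, 7, 5, 9, 10, 8, 12, 13, 16]
6<13: swap(1,1), lo=2 mid=2 ⇒ [11, 6, 7, 5, 9, 10, 8, 12, 13, 16]
7<13: swap(2,2), lo=3 mid=3 ⇒ [11, 6, 7, 5, 9, 10, 8, 12, 13, 16]
5<13: swap(3,3), lo=4 mid=4 ⇒ [11, 6, 7, 5, 9, 10, 8, 12, 13, 16]
9<13: swap(4,4), lo=5 mid=5 ⇒ [11, 6, 7, 5, 9, 10, 8, 12, 13, 16]
10<13: swap(5,5), lo=6 mid=6 ⇒ [11, 6, 7, 5, 9, 10, 8, 12, 13, 16]
8<13: swap(6,6), lo=7 mid=7 ⇒ [11, 6, 7, 5, 9, 10, 8, 12, 13, 16]
12<13: swap(7,7), lo=8 mid=8 ⇒ [11, 6, 7, 5, 9, 10, 8, 12, 13, 16]
13=13: mid=9
16>13: swap(9,9), hi=8 ⇒ [11, 6, 7, 5, 9, 10, 8, 12, 13, 16]
done. lo=8 hi=8; arr=[11, 6, 7, 5, 9, 10, 8, 12, 13, 16]

(8, 8)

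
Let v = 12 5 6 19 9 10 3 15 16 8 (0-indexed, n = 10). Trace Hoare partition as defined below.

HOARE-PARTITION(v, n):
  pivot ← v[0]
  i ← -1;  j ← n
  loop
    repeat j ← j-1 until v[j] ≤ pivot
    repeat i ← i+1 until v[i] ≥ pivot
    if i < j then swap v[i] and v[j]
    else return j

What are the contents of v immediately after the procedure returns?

8 5 6 3 9 10 19 15 16 12

pivot = v[0] = 12; i = -1, j = 10
j→9 (v[9]=8≤12), i→0 (v[0]=12≥12); i<j, swap → 8 5 6 19 9 10 3 15 16 12
j→6 (v[6]=3≤12), i→3 (v[3]=19≥12); i<j, swap → 8 5 6 3 9 10 19 15 16 12
j→5, i→6; i≥j, return j=5. v = 8 5 6 3 9 10 19 15 16 12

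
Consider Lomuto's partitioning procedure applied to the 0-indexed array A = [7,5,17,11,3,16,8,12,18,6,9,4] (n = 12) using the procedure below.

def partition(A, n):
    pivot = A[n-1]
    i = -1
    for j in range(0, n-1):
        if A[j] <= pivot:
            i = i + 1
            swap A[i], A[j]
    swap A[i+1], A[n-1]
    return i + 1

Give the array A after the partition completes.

[3,4,17,11,7,16,8,12,18,6,9,5]

pivot=4, i=-1
j=0: 7>4, skip
j=1: 5>4, skip
j=2: 17>4, skip
j=3: 11>4, skip
j=4: 3≤4, i=0, swap(0,4) ⇒ [3,5,17,11,7,16,8,12,18,6,9,4]
j=5: 16>4, skip
j=6: 8>4, skip
j=7: 12>4, skip
j=8: 18>4, skip
j=9: 6>4, skip
j=10: 9>4, skip
swap(1,11) ⇒ [3,4,17,11,7,16,8,12,18,6,9,5]; return 1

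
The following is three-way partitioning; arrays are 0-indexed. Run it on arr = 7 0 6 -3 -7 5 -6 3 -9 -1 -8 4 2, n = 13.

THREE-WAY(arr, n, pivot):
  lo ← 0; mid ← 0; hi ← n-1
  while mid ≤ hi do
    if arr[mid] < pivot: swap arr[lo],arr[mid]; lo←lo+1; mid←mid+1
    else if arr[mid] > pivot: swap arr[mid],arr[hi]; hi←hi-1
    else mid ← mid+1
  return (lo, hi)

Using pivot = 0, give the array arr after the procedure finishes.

-8 -1 -3 -7 -9 -6 0 3 5 6 4 2 7

lo=0 mid=0 hi=12
7>0: swap(0,12), hi=11 ⇒ 2 0 6 -3 -7 5 -6 3 -9 -1 -8 4 7
2>0: swap(0,11), hi=10 ⇒ 4 0 6 -3 -7 5 -6 3 -9 -1 -8 2 7
4>0: swap(0,10), hi=9 ⇒ -8 0 6 -3 -7 5 -6 3 -9 -1 4 2 7
-8<0: swap(0,0), lo=1 mid=1 ⇒ -8 0 6 -3 -7 5 -6 3 -9 -1 4 2 7
0=0: mid=2
6>0: swap(2,9), hi=8 ⇒ -8 0 -1 -3 -7 5 -6 3 -9 6 4 2 7
-1<0: swap(1,2), lo=2 mid=3 ⇒ -8 -1 0 -3 -7 5 -6 3 -9 6 4 2 7
-3<0: swap(2,3), lo=3 mid=4 ⇒ -8 -1 -3 0 -7 5 -6 3 -9 6 4 2 7
-7<0: swap(3,4), lo=4 mid=5 ⇒ -8 -1 -3 -7 0 5 -6 3 -9 6 4 2 7
5>0: swap(5,8), hi=7 ⇒ -8 -1 -3 -7 0 -9 -6 3 5 6 4 2 7
-9<0: swap(4,5), lo=5 mid=6 ⇒ -8 -1 -3 -7 -9 0 -6 3 5 6 4 2 7
-6<0: swap(5,6), lo=6 mid=7 ⇒ -8 -1 -3 -7 -9 -6 0 3 5 6 4 2 7
3>0: swap(7,7), hi=6 ⇒ -8 -1 -3 -7 -9 -6 0 3 5 6 4 2 7
done. lo=6 hi=6; arr=-8 -1 -3 -7 -9 -6 0 3 5 6 4 2 7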